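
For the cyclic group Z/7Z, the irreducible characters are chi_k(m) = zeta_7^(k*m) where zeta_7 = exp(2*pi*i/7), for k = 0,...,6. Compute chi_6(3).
chi_6(3) = zeta_7^18 = exp(-6*I*pi/7)

Working: chi_6(3) = zeta_7^(6*3) = zeta_7^18. Since zeta_7^7 = 1, this equals zeta_7^4 = exp(2*pi*i*4/7) = exp(-6*I*pi/7).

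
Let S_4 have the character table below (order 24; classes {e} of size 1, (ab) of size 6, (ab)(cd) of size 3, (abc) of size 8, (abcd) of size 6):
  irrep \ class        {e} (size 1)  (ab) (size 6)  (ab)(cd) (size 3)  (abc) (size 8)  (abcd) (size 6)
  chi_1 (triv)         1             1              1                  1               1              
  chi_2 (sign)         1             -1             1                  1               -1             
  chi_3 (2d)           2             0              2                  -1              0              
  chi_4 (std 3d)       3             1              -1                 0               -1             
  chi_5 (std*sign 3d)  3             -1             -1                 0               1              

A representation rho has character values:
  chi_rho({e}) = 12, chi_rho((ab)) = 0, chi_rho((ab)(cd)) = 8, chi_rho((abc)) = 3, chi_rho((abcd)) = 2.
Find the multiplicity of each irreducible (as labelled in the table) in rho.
Multiplicities: chi_1: 3, chi_2: 2, chi_3: 2, chi_4: 0, chi_5: 1.

Use <chi_rho, chi> = (1/|G|) sum_C |C| * chi_rho(C) * conj(chi(C)) with |G| = 24 for each irreducible chi in the table:
  <chi_rho, chi_1> = (1/24)[1*(12)*conj(1) + 6*(0)*conj(1) + 3*(8)*conj(1) + 8*(3)*conj(1) + 6*(2)*conj(1)]
      = (1/24)[(12) + (0) + (24) + (24) + (12)] = 72/24 = 3
  <chi_rho, chi_2> = (1/24)[1*(12)*conj(1) + 6*(0)*conj(-1) + 3*(8)*conj(1) + 8*(3)*conj(1) + 6*(2)*conj(-1)]
      = (1/24)[(12) + (0) + (24) + (24) + (-12)] = 48/24 = 2
  <chi_rho, chi_3> = (1/24)[1*(12)*conj(2) + 6*(0)*conj(0) + 3*(8)*conj(2) + 8*(3)*conj(-1) + 6*(2)*conj(0)]
      = (1/24)[(24) + (0) + (48) + (-24) + (0)] = 48/24 = 2
  <chi_rho, chi_4> = (1/24)[1*(12)*conj(3) + 6*(0)*conj(1) + 3*(8)*conj(-1) + 8*(3)*conj(0) + 6*(2)*conj(-1)]
      = (1/24)[(36) + (0) + (-24) + (0) + (-12)] = 0/24 = 0
  <chi_rho, chi_5> = (1/24)[1*(12)*conj(3) + 6*(0)*conj(-1) + 3*(8)*conj(-1) + 8*(3)*conj(0) + 6*(2)*conj(1)]
      = (1/24)[(36) + (0) + (-24) + (0) + (12)] = 24/24 = 1
Dimension check: dim(rho) = sum (mult * dim) = 3*1 + 2*1 + 2*2 + 0*3 + 1*3 = 12 = chi_rho(e) = 12.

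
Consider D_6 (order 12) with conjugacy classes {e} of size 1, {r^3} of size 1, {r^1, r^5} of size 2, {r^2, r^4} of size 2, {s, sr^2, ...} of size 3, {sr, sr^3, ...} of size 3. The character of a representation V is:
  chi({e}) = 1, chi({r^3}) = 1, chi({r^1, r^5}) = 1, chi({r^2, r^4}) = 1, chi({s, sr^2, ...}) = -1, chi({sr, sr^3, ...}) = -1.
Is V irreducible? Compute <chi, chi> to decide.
Irreducible: <chi, chi> = 1.

Explanation: <chi, chi> = (1/|G|) sum_C |C| * |chi(C)|^2 = (1/12)[1*|1|^2 + 1*|1|^2 + 2*|1|^2 + 2*|1|^2 + 3*|-1|^2 + 3*|-1|^2]
  = (1/12)[(1) + (1) + (2) + (2) + (3) + (3)] = 12/12 = 1.
A character is irreducible iff <chi, chi> = 1, so this representation is irreducible.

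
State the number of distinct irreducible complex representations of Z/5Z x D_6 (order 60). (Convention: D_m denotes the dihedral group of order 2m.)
30

Working: The number of irreducible complex representations of a finite group equals its number of conjugacy classes. For a direct product, #classes(G x H) = #classes(G) * #classes(H). Z/5Z has 5 classes (abelian), D_6 has 6 classes, so 5 * 6 = 30, so Z/5Z x D_6 (order 60) has exactly 30 irreducible complex representations.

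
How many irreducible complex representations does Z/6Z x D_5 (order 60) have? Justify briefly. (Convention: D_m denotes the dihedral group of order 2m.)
24

Reasoning: The number of irreducible complex representations of a finite group equals its number of conjugacy classes. For a direct product, #classes(G x H) = #classes(G) * #classes(H). Z/6Z has 6 classes (abelian), D_5 has 4 classes, so 6 * 4 = 24, so Z/6Z x D_5 (order 60) has exactly 24 irreducible complex representations.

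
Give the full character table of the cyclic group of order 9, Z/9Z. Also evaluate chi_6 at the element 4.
Character table of Z/9Z (irreps indexed chi_0,...,chi_8 with chi_k(m) = zeta_9^(k*m), zeta_9 = exp(2*pi*i/9)):
  irrep \ class  {0} (size 1)  {1} (size 1)    {2} (size 1)    {3} (size 1)    {4} (size 1)    {5} (size 1)    {6} (size 1)    {7} (size 1)    {8} (size 1)  
  chi_0          1             1               1               1               1               1               1               1               1             
  chi_1          1             exp(2*I*pi/9)   exp(4*I*pi/9)   exp(2*I*pi/3)   exp(8*I*pi/9)   exp(-8*I*pi/9)  exp(-2*I*pi/3)  exp(-4*I*pi/9)  exp(-2*I*pi/9)
  chi_2          1             exp(4*I*pi/9)   exp(8*I*pi/9)   exp(-2*I*pi/3)  exp(-2*I*pi/9)  exp(2*I*pi/9)   exp(2*I*pi/3)   exp(-8*I*pi/9)  exp(-4*I*pi/9)
  chi_3          1             exp(2*I*pi/3)   exp(-2*I*pi/3)  1               exp(2*I*pi/3)   exp(-2*I*pi/3)  1               exp(2*I*pi/3)   exp(-2*I*pi/3)
  chi_4          1             exp(8*I*pi/9)   exp(-2*I*pi/9)  exp(2*I*pi/3)   exp(-4*I*pi/9)  exp(4*I*pi/9)   exp(-2*I*pi/3)  exp(2*I*pi/9)   exp(-8*I*pi/9)
  chi_5          1             exp(-8*I*pi/9)  exp(2*I*pi/9)   exp(-2*I*pi/3)  exp(4*I*pi/9)   exp(-4*I*pi/9)  exp(2*I*pi/3)   exp(-2*I*pi/9)  exp(8*I*pi/9) 
  chi_6          1             exp(-2*I*pi/3)  exp(2*I*pi/3)   1               exp(-2*I*pi/3)  exp(2*I*pi/3)   1               exp(-2*I*pi/3)  exp(2*I*pi/3) 
  chi_7          1             exp(-4*I*pi/9)  exp(-8*I*pi/9)  exp(2*I*pi/3)   exp(2*I*pi/9)   exp(-2*I*pi/9)  exp(-2*I*pi/3)  exp(8*I*pi/9)   exp(4*I*pi/9) 
  chi_8          1             exp(-2*I*pi/9)  exp(-4*I*pi/9)  exp(-2*I*pi/3)  exp(-8*I*pi/9)  exp(8*I*pi/9)   exp(2*I*pi/3)   exp(4*I*pi/9)   exp(2*I*pi/9) 

Spot check: chi_6(4) = zeta_9^(6*4) = zeta_9^24 = exp(-2*I*pi/3).

Reasoning: Z/9Z is abelian, so all 9 irreducible complex representations are 1-dimensional. They are given by chi_k(m) = zeta_9^(k*m) for k = 0,...,8. Row orthogonality: sum_m chi_k(m) conj(chi_l(m)) = 9 * [k = l].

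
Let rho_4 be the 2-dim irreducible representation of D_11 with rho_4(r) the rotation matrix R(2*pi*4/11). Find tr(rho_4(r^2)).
chi_{rho_4}(r^2) = 2*cos(2*pi*4*2/11) = -2*cos(5*pi/11)

Derivation: rho_4(r^2) is rotation by angle 2*pi*4*2/11, whose trace is 2*cos(2*pi*4*2/11) = -2*cos(5*pi/11).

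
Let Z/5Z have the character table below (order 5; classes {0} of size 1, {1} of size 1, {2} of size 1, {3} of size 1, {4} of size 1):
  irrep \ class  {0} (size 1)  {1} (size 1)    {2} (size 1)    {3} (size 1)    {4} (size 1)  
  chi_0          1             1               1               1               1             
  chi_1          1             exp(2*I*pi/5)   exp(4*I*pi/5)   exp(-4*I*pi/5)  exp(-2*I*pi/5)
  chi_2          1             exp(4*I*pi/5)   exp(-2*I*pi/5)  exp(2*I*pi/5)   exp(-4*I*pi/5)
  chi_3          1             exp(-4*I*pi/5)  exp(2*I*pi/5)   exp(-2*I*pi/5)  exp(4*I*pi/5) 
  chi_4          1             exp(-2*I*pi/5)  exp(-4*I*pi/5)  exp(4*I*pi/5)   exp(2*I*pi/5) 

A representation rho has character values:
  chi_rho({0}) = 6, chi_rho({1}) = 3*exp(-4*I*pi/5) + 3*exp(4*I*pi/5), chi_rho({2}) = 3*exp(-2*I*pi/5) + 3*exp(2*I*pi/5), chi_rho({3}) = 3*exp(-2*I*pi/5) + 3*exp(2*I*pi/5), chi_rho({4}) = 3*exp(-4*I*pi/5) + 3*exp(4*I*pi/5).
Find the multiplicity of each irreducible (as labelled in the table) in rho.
Multiplicities: chi_0: 0, chi_1: 0, chi_2: 3, chi_3: 3, chi_4: 0.

Details: Use <chi_rho, chi> = (1/|G|) sum_C |C| * chi_rho(C) * conj(chi(C)) with |G| = 5 for each irreducible chi in the table:
  <chi_rho, chi_0> = (1/5)[1*(6)*conj(1) + 1*(3*exp(-4*I*pi/5) + 3*exp(4*I*pi/5))*conj(1) + 1*(3*exp(-2*I*pi/5) + 3*exp(2*I*pi/5))*conj(1) + 1*(3*exp(-2*I*pi/5) + 3*exp(2*I*pi/5))*conj(1) + 1*(3*exp(-4*I*pi/5) + 3*exp(4*I*pi/5))*conj(1)]
      = (1/5)[(6) + (3*exp(-4*I*pi/5) + 3*exp(4*I*pi/5)) + (3*exp(-2*I*pi/5) + 3*exp(2*I*pi/5)) + (3*exp(-2*I*pi/5) + 3*exp(2*I*pi/5)) + (3*exp(-4*I*pi/5) + 3*exp(4*I*pi/5))] = 0/5 = 0
  <chi_rho, chi_1> = (1/5)[1*(6)*conj(1) + 1*(3*exp(-4*I*pi/5) + 3*exp(4*I*pi/5))*conj(exp(2*I*pi/5)) + 1*(3*exp(-2*I*pi/5) + 3*exp(2*I*pi/5))*conj(exp(4*I*pi/5)) + 1*(3*exp(-2*I*pi/5) + 3*exp(2*I*pi/5))*conj(exp(-4*I*pi/5)) + 1*(3*exp(-4*I*pi/5) + 3*exp(4*I*pi/5))*conj(exp(-2*I*pi/5))]
      = (1/5)[(6) + (3*exp(4*I*pi/5) + 3*exp(2*I*pi/5)) + (3*exp(-2*I*pi/5) + 3*exp(4*I*pi/5)) + (3*exp(-4*I*pi/5) + 3*exp(2*I*pi/5)) + (3*exp(-2*I*pi/5) + 3*exp(-4*I*pi/5))] = 0/5 = 0
  <chi_rho, chi_2> = (1/5)[1*(6)*conj(1) + 1*(3*exp(-4*I*pi/5) + 3*exp(4*I*pi/5))*conj(exp(4*I*pi/5)) + 1*(3*exp(-2*I*pi/5) + 3*exp(2*I*pi/5))*conj(exp(-2*I*pi/5)) + 1*(3*exp(-2*I*pi/5) + 3*exp(2*I*pi/5))*conj(exp(2*I*pi/5)) + 1*(3*exp(-4*I*pi/5) + 3*exp(4*I*pi/5))*conj(exp(-4*I*pi/5))]
      = (1/5)[(6) + (3 + 3*exp(2*I*pi/5)) + (3 + 3*exp(4*I*pi/5)) + (3 + 3*exp(-4*I*pi/5)) + (3 + 3*exp(-2*I*pi/5))] = 15/5 = 3
  <chi_rho, chi_3> = (1/5)[1*(6)*conj(1) + 1*(3*exp(-4*I*pi/5) + 3*exp(4*I*pi/5))*conj(exp(-4*I*pi/5)) + 1*(3*exp(-2*I*pi/5) + 3*exp(2*I*pi/5))*conj(exp(2*I*pi/5)) + 1*(3*exp(-2*I*pi/5) + 3*exp(2*I*pi/5))*conj(exp(-2*I*pi/5)) + 1*(3*exp(-4*I*pi/5) + 3*exp(4*I*pi/5))*conj(exp(4*I*pi/5))]
      = (1/5)[(6) + (3 + 3*exp(-2*I*pi/5)) + (3 + 3*exp(-4*I*pi/5)) + (3 + 3*exp(4*I*pi/5)) + (3 + 3*exp(2*I*pi/5))] = 15/5 = 3
  <chi_rho, chi_4> = (1/5)[1*(6)*conj(1) + 1*(3*exp(-4*I*pi/5) + 3*exp(4*I*pi/5))*conj(exp(-2*I*pi/5)) + 1*(3*exp(-2*I*pi/5) + 3*exp(2*I*pi/5))*conj(exp(-4*I*pi/5)) + 1*(3*exp(-2*I*pi/5) + 3*exp(2*I*pi/5))*conj(exp(4*I*pi/5)) + 1*(3*exp(-4*I*pi/5) + 3*exp(4*I*pi/5))*conj(exp(2*I*pi/5))]
      = (1/5)[(6) + (3*exp(-2*I*pi/5) + 3*exp(-4*I*pi/5)) + (3*exp(-4*I*pi/5) + 3*exp(2*I*pi/5)) + (3*exp(-2*I*pi/5) + 3*exp(4*I*pi/5)) + (3*exp(4*I*pi/5) + 3*exp(2*I*pi/5))] = 0/5 = 0
(Exp terms are combined using exp(i*s)*conj(exp(i*t)) = exp(i*(s-t)), and sums of them are collapsed using the identity that for every m > 1 the m distinct m-th roots of unity sum to 0, e.g. 1 + exp(2*I*pi/3) + exp(-2*I*pi/3) = 0.)
Dimension check: dim(rho) = sum (mult * dim) = 0*1 + 0*1 + 3*1 + 3*1 + 0*1 = 6 = chi_rho(e) = 6.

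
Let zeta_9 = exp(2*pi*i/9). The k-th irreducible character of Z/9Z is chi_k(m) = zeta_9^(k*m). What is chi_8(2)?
chi_8(2) = zeta_9^16 = exp(-4*I*pi/9)

Working: chi_8(2) = zeta_9^(8*2) = zeta_9^16. Since zeta_9^9 = 1, this equals zeta_9^7 = exp(2*pi*i*7/9) = exp(-4*I*pi/9).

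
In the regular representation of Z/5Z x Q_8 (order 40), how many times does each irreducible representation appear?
Each irreducible V_i of dimension d_i appears with multiplicity d_i, i.e. rho_reg = (direct sum over all irreducibles V_i) d_i V_i. The irreducible dimensions for Z/5Z x Q_8 are 1, 1, 1, 1, 1, 1, 1, 1, 1, 1, 1, 1, 1, 1, 1, 1, 1, 1, 1, 1, 2, 2, 2, 2, 2: 20 irreducibles of dimension 1, each with multiplicity 1; 5 irreducibles of dimension 2, each with multiplicity 2. Total dimension 20*1*1 + 5*2*2 = 40 = |G|.

Reasoning: General theorem: in the regular representation of a finite group G, each irreducible appears with multiplicity equal to its dimension. Check: dim(rho_reg) = sum d_i^2 = 1 + 1 + 1 + 1 + 1 + 1 + 1 + 1 + 1 + 1 + 1 + 1 + 1 + 1 + 1 + 1 + 1 + 1 + 1 + 1 + 4 + 4 + 4 + 4 + 4 = 40 = |G|.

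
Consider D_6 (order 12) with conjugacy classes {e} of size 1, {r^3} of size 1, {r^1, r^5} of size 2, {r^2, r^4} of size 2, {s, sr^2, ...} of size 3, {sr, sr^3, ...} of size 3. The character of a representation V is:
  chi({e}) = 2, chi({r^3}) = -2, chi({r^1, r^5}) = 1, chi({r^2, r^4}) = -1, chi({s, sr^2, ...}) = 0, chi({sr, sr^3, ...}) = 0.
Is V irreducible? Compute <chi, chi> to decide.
Irreducible: <chi, chi> = 1.

Why: <chi, chi> = (1/|G|) sum_C |C| * |chi(C)|^2 = (1/12)[1*|2|^2 + 1*|-2|^2 + 2*|1|^2 + 2*|-1|^2 + 3*|0|^2 + 3*|0|^2]
  = (1/12)[(4) + (4) + (2) + (2) + (0) + (0)] = 12/12 = 1.
A character is irreducible iff <chi, chi> = 1, so this representation is irreducible.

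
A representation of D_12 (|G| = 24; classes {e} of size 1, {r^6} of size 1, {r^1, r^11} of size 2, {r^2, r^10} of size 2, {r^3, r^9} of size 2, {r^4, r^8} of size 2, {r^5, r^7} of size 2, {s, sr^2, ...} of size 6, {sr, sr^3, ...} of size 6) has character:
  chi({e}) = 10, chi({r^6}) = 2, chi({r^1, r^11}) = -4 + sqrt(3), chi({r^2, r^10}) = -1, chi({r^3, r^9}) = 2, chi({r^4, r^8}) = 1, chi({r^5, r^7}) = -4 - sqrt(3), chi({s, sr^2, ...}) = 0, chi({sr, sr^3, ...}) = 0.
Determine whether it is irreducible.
Not irreducible (reducible): <chi, chi> = 8 > 1.

Proof sketch: <chi, chi> = (1/|G|) sum_C |C| * |chi(C)|^2 = (1/24)[1*|10|^2 + 1*|2|^2 + 2*|-4 + sqrt(3)|^2 + 2*|-1|^2 + 2*|2|^2 + 2*|1|^2 + 2*|-4 - sqrt(3)|^2 + 6*|0|^2 + 6*|0|^2]
  = (1/24)[(100) + (4) + (38 - 16*sqrt(3)) + (2) + (8) + (2) + (16*sqrt(3) + 38) + (0) + (0)] = 192/24 = 8.
A character is irreducible iff <chi, chi> = 1, so this representation is reducible.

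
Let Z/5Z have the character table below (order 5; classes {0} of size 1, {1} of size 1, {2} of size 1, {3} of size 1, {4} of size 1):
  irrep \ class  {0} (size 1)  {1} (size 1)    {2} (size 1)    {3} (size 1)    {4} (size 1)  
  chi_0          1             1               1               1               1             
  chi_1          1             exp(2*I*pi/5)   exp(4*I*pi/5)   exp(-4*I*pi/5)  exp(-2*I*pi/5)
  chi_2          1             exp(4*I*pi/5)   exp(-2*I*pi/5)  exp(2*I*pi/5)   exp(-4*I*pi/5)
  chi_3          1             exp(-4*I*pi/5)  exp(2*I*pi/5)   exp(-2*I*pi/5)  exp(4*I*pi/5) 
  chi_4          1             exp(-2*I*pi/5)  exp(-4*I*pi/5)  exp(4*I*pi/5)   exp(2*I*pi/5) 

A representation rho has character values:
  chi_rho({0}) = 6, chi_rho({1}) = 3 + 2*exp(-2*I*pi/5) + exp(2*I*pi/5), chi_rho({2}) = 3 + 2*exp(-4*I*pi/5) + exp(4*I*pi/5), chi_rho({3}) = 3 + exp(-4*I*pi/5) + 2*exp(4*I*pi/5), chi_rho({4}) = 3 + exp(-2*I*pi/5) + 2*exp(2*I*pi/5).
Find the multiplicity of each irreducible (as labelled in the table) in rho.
Multiplicities: chi_0: 3, chi_1: 1, chi_2: 0, chi_3: 0, chi_4: 2.

Reasoning: Use <chi_rho, chi> = (1/|G|) sum_C |C| * chi_rho(C) * conj(chi(C)) with |G| = 5 for each irreducible chi in the table:
  <chi_rho, chi_0> = (1/5)[1*(6)*conj(1) + 1*(3 + 2*exp(-2*I*pi/5) + exp(2*I*pi/5))*conj(1) + 1*(3 + 2*exp(-4*I*pi/5) + exp(4*I*pi/5))*conj(1) + 1*(3 + exp(-4*I*pi/5) + 2*exp(4*I*pi/5))*conj(1) + 1*(3 + exp(-2*I*pi/5) + 2*exp(2*I*pi/5))*conj(1)]
      = (1/5)[(6) + (3 + 2*exp(-2*I*pi/5) + exp(2*I*pi/5)) + (3 + 2*exp(-4*I*pi/5) + exp(4*I*pi/5)) + (3 + exp(-4*I*pi/5) + 2*exp(4*I*pi/5)) + (3 + exp(-2*I*pi/5) + 2*exp(2*I*pi/5))] = 15/5 = 3
  <chi_rho, chi_1> = (1/5)[1*(6)*conj(1) + 1*(3 + 2*exp(-2*I*pi/5) + exp(2*I*pi/5))*conj(exp(2*I*pi/5)) + 1*(3 + 2*exp(-4*I*pi/5) + exp(4*I*pi/5))*conj(exp(4*I*pi/5)) + 1*(3 + exp(-4*I*pi/5) + 2*exp(4*I*pi/5))*conj(exp(-4*I*pi/5)) + 1*(3 + exp(-2*I*pi/5) + 2*exp(2*I*pi/5))*conj(exp(-2*I*pi/5))]
      = (1/5)[(6) + (1 + 3*exp(-2*I*pi/5) + 2*exp(-4*I*pi/5)) + (1 + 3*exp(-4*I*pi/5) + 2*exp(2*I*pi/5)) + (1 + 2*exp(-2*I*pi/5) + 3*exp(4*I*pi/5)) + (1 + 2*exp(4*I*pi/5) + 3*exp(2*I*pi/5))] = 5/5 = 1
  <chi_rho, chi_2> = (1/5)[1*(6)*conj(1) + 1*(3 + 2*exp(-2*I*pi/5) + exp(2*I*pi/5))*conj(exp(4*I*pi/5)) + 1*(3 + 2*exp(-4*I*pi/5) + exp(4*I*pi/5))*conj(exp(-2*I*pi/5)) + 1*(3 + exp(-4*I*pi/5) + 2*exp(4*I*pi/5))*conj(exp(2*I*pi/5)) + 1*(3 + exp(-2*I*pi/5) + 2*exp(2*I*pi/5))*conj(exp(-4*I*pi/5))]
      = (1/5)[(6) + (3*exp(-4*I*pi/5) + exp(-2*I*pi/5) + 2*exp(4*I*pi/5)) + (2*exp(-2*I*pi/5) + exp(-4*I*pi/5) + 3*exp(2*I*pi/5)) + (3*exp(-2*I*pi/5) + exp(4*I*pi/5) + 2*exp(2*I*pi/5)) + (2*exp(-4*I*pi/5) + exp(2*I*pi/5) + 3*exp(4*I*pi/5))] = 0/5 = 0
  <chi_rho, chi_3> = (1/5)[1*(6)*conj(1) + 1*(3 + 2*exp(-2*I*pi/5) + exp(2*I*pi/5))*conj(exp(-4*I*pi/5)) + 1*(3 + 2*exp(-4*I*pi/5) + exp(4*I*pi/5))*conj(exp(2*I*pi/5)) + 1*(3 + exp(-4*I*pi/5) + 2*exp(4*I*pi/5))*conj(exp(-2*I*pi/5)) + 1*(3 + exp(-2*I*pi/5) + 2*exp(2*I*pi/5))*conj(exp(4*I*pi/5))]
      = (1/5)[(6) + (exp(-4*I*pi/5) + 3*exp(4*I*pi/5) + 2*exp(2*I*pi/5)) + (3*exp(-2*I*pi/5) + exp(2*I*pi/5) + 2*exp(4*I*pi/5)) + (2*exp(-4*I*pi/5) + exp(-2*I*pi/5) + 3*exp(2*I*pi/5)) + (2*exp(-2*I*pi/5) + 3*exp(-4*I*pi/5) + exp(4*I*pi/5))] = 0/5 = 0
  <chi_rho, chi_4> = (1/5)[1*(6)*conj(1) + 1*(3 + 2*exp(-2*I*pi/5) + exp(2*I*pi/5))*conj(exp(-2*I*pi/5)) + 1*(3 + 2*exp(-4*I*pi/5) + exp(4*I*pi/5))*conj(exp(-4*I*pi/5)) + 1*(3 + exp(-4*I*pi/5) + 2*exp(4*I*pi/5))*conj(exp(4*I*pi/5)) + 1*(3 + exp(-2*I*pi/5) + 2*exp(2*I*pi/5))*conj(exp(2*I*pi/5))]
      = (1/5)[(6) + (2 + exp(4*I*pi/5) + 3*exp(2*I*pi/5)) + (2 + exp(-2*I*pi/5) + 3*exp(4*I*pi/5)) + (2 + 3*exp(-4*I*pi/5) + exp(2*I*pi/5)) + (2 + 3*exp(-2*I*pi/5) + exp(-4*I*pi/5))] = 10/5 = 2
(Exp terms are combined using exp(i*s)*conj(exp(i*t)) = exp(i*(s-t)), and sums of them are collapsed using the identity that for every m > 1 the m distinct m-th roots of unity sum to 0, e.g. 1 + exp(2*I*pi/3) + exp(-2*I*pi/3) = 0.)
Dimension check: dim(rho) = sum (mult * dim) = 3*1 + 1*1 + 0*1 + 0*1 + 2*1 = 6 = chi_rho(e) = 6.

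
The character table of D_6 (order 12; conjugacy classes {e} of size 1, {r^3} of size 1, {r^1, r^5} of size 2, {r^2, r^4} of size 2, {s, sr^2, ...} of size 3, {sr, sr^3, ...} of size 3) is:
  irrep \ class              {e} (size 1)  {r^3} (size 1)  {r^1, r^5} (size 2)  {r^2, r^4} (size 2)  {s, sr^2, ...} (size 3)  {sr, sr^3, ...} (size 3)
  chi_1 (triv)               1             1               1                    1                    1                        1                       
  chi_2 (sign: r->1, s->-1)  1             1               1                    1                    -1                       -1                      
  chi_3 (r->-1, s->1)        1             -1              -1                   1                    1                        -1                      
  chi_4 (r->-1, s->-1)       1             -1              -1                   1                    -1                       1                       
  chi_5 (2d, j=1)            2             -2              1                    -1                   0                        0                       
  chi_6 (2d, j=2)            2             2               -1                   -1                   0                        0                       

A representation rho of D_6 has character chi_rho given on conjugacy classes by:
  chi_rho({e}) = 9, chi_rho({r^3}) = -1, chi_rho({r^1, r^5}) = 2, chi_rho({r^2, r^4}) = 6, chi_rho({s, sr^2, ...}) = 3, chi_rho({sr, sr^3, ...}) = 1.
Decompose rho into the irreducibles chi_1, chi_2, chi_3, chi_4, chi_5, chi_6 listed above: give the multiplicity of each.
Multiplicities: chi_1: 3, chi_2: 1, chi_3: 2, chi_4: 1, chi_5: 1, chi_6: 0.

Justification: Use <chi_rho, chi> = (1/|G|) sum_C |C| * chi_rho(C) * conj(chi(C)) with |G| = 12 for each irreducible chi in the table:
  <chi_rho, chi_1> = (1/12)[1*(9)*conj(1) + 1*(-1)*conj(1) + 2*(2)*conj(1) + 2*(6)*conj(1) + 3*(3)*conj(1) + 3*(1)*conj(1)]
      = (1/12)[(9) + (-1) + (4) + (12) + (9) + (3)] = 36/12 = 3
  <chi_rho, chi_2> = (1/12)[1*(9)*conj(1) + 1*(-1)*conj(1) + 2*(2)*conj(1) + 2*(6)*conj(1) + 3*(3)*conj(-1) + 3*(1)*conj(-1)]
      = (1/12)[(9) + (-1) + (4) + (12) + (-9) + (-3)] = 12/12 = 1
  <chi_rho, chi_3> = (1/12)[1*(9)*conj(1) + 1*(-1)*conj(-1) + 2*(2)*conj(-1) + 2*(6)*conj(1) + 3*(3)*conj(1) + 3*(1)*conj(-1)]
      = (1/12)[(9) + (1) + (-4) + (12) + (9) + (-3)] = 24/12 = 2
  <chi_rho, chi_4> = (1/12)[1*(9)*conj(1) + 1*(-1)*conj(-1) + 2*(2)*conj(-1) + 2*(6)*conj(1) + 3*(3)*conj(-1) + 3*(1)*conj(1)]
      = (1/12)[(9) + (1) + (-4) + (12) + (-9) + (3)] = 12/12 = 1
  <chi_rho, chi_5> = (1/12)[1*(9)*conj(2) + 1*(-1)*conj(-2) + 2*(2)*conj(1) + 2*(6)*conj(-1) + 3*(3)*conj(0) + 3*(1)*conj(0)]
      = (1/12)[(18) + (2) + (4) + (-12) + (0) + (0)] = 12/12 = 1
  <chi_rho, chi_6> = (1/12)[1*(9)*conj(2) + 1*(-1)*conj(2) + 2*(2)*conj(-1) + 2*(6)*conj(-1) + 3*(3)*conj(0) + 3*(1)*conj(0)]
      = (1/12)[(18) + (-2) + (-4) + (-12) + (0) + (0)] = 0/12 = 0
Dimension check: dim(rho) = sum (mult * dim) = 3*1 + 1*1 + 2*1 + 1*1 + 1*2 + 0*2 = 9 = chi_rho(e) = 9.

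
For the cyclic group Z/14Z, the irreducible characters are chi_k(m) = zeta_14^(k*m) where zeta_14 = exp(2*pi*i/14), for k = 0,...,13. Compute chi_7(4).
chi_7(4) = zeta_14^28 = 1

chi_7(4) = zeta_14^(7*4) = zeta_14^28. Since zeta_14^14 = 1, this equals zeta_14^0 = exp(2*pi*i*0/14) = 1.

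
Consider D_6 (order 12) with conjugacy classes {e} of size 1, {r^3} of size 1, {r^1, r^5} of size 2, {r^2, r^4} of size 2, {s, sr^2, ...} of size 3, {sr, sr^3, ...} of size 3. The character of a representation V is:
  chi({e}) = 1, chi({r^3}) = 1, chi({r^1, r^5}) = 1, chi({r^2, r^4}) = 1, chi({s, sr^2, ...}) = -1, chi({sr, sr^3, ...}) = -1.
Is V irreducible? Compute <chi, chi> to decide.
Irreducible: <chi, chi> = 1.

Proof sketch: <chi, chi> = (1/|G|) sum_C |C| * |chi(C)|^2 = (1/12)[1*|1|^2 + 1*|1|^2 + 2*|1|^2 + 2*|1|^2 + 3*|-1|^2 + 3*|-1|^2]
  = (1/12)[(1) + (1) + (2) + (2) + (3) + (3)] = 12/12 = 1.
A character is irreducible iff <chi, chi> = 1, so this representation is irreducible.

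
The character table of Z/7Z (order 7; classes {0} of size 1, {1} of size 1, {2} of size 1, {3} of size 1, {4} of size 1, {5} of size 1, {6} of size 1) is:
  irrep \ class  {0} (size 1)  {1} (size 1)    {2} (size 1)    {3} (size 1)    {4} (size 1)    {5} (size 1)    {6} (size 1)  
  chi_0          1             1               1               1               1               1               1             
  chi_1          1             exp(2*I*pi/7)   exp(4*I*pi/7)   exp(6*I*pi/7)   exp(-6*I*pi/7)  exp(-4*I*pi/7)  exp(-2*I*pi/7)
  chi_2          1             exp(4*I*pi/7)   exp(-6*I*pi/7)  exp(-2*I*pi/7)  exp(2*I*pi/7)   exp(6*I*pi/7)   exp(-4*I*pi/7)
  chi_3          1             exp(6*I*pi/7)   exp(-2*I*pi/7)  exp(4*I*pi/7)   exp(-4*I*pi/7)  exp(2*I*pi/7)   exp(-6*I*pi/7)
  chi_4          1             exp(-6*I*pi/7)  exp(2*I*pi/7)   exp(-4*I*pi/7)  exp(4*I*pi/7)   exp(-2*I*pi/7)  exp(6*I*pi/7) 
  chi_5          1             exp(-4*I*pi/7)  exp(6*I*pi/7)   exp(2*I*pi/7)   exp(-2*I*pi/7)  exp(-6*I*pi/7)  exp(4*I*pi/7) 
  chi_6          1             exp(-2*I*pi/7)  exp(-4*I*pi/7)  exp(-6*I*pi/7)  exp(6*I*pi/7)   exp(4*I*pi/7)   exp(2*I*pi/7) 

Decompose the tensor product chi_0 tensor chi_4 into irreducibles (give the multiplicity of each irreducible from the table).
chi_0 tensor chi_4 = chi_4 (all other irreducibles have multiplicity 0).

Explanation: The character of a tensor product is the pointwise product (chi_0 * chi_4)(C) = chi_0(C) * chi_4(C):
  {0}: (1)*(1), {1}: (1)*(exp(-6*I*pi/7)), {2}: (1)*(exp(2*I*pi/7)), {3}: (1)*(exp(-4*I*pi/7)), {4}: (1)*(exp(4*I*pi/7)), {5}: (1)*(exp(-2*I*pi/7)), {6}: (1)*(exp(6*I*pi/7))
so (chi_0 * chi_4) takes values
  {0} -> 1, {1} -> exp(-6*I*pi/7), {2} -> exp(2*I*pi/7), {3} -> exp(-4*I*pi/7), {4} -> exp(4*I*pi/7), {5} -> exp(-2*I*pi/7), {6} -> exp(6*I*pi/7).
Now take the inner product of this character with each irreducible chi from the table, <chi_0*chi_4, chi> = (1/7) sum_C |C| (chi_0*chi_4)(C) conj(chi(C)):
  <chi_0*chi_4, chi_0> = (1/7)[1*(1)*conj(1) + 1*(exp(-6*I*pi/7))*conj(1) + 1*(exp(2*I*pi/7))*conj(1) + 1*(exp(-4*I*pi/7))*conj(1) + 1*(exp(4*I*pi/7))*conj(1) + 1*(exp(-2*I*pi/7))*conj(1) + 1*(exp(6*I*pi/7))*conj(1)]
      = (1/7)[(1) + (exp(-6*I*pi/7)) + (exp(2*I*pi/7)) + (exp(-4*I*pi/7)) + (exp(4*I*pi/7)) + (exp(-2*I*pi/7)) + (exp(6*I*pi/7))] = 0/7 = 0
  <chi_0*chi_4, chi_1> = (1/7)[1*(1)*conj(1) + 1*(exp(-6*I*pi/7))*conj(exp(2*I*pi/7)) + 1*(exp(2*I*pi/7))*conj(exp(4*I*pi/7)) + 1*(exp(-4*I*pi/7))*conj(exp(6*I*pi/7)) + 1*(exp(4*I*pi/7))*conj(exp(-6*I*pi/7)) + 1*(exp(-2*I*pi/7))*conj(exp(-4*I*pi/7)) + 1*(exp(6*I*pi/7))*conj(exp(-2*I*pi/7))]
      = (1/7)[(1) + (exp(6*I*pi/7)) + (exp(-2*I*pi/7)) + (exp(4*I*pi/7)) + (exp(-4*I*pi/7)) + (exp(2*I*pi/7)) + (exp(-6*I*pi/7))] = 0/7 = 0
  <chi_0*chi_4, chi_2> = (1/7)[1*(1)*conj(1) + 1*(exp(-6*I*pi/7))*conj(exp(4*I*pi/7)) + 1*(exp(2*I*pi/7))*conj(exp(-6*I*pi/7)) + 1*(exp(-4*I*pi/7))*conj(exp(-2*I*pi/7)) + 1*(exp(4*I*pi/7))*conj(exp(2*I*pi/7)) + 1*(exp(-2*I*pi/7))*conj(exp(6*I*pi/7)) + 1*(exp(6*I*pi/7))*conj(exp(-4*I*pi/7))]
      = (1/7)[(1) + (exp(4*I*pi/7)) + (exp(-6*I*pi/7)) + (exp(-2*I*pi/7)) + (exp(2*I*pi/7)) + (exp(6*I*pi/7)) + (exp(-4*I*pi/7))] = 0/7 = 0
  <chi_0*chi_4, chi_3> = (1/7)[1*(1)*conj(1) + 1*(exp(-6*I*pi/7))*conj(exp(6*I*pi/7)) + 1*(exp(2*I*pi/7))*conj(exp(-2*I*pi/7)) + 1*(exp(-4*I*pi/7))*conj(exp(4*I*pi/7)) + 1*(exp(4*I*pi/7))*conj(exp(-4*I*pi/7)) + 1*(exp(-2*I*pi/7))*conj(exp(2*I*pi/7)) + 1*(exp(6*I*pi/7))*conj(exp(-6*I*pi/7))]
      = (1/7)[(1) + (exp(2*I*pi/7)) + (exp(4*I*pi/7)) + (exp(6*I*pi/7)) + (exp(-6*I*pi/7)) + (exp(-4*I*pi/7)) + (exp(-2*I*pi/7))] = 0/7 = 0
  <chi_0*chi_4, chi_4> = (1/7)[1*(1)*conj(1) + 1*(exp(-6*I*pi/7))*conj(exp(-6*I*pi/7)) + 1*(exp(2*I*pi/7))*conj(exp(2*I*pi/7)) + 1*(exp(-4*I*pi/7))*conj(exp(-4*I*pi/7)) + 1*(exp(4*I*pi/7))*conj(exp(4*I*pi/7)) + 1*(exp(-2*I*pi/7))*conj(exp(-2*I*pi/7)) + 1*(exp(6*I*pi/7))*conj(exp(6*I*pi/7))]
      = (1/7)[(1) + (1) + (1) + (1) + (1) + (1) + (1)] = 7/7 = 1
  <chi_0*chi_4, chi_5> = (1/7)[1*(1)*conj(1) + 1*(exp(-6*I*pi/7))*conj(exp(-4*I*pi/7)) + 1*(exp(2*I*pi/7))*conj(exp(6*I*pi/7)) + 1*(exp(-4*I*pi/7))*conj(exp(2*I*pi/7)) + 1*(exp(4*I*pi/7))*conj(exp(-2*I*pi/7)) + 1*(exp(-2*I*pi/7))*conj(exp(-6*I*pi/7)) + 1*(exp(6*I*pi/7))*conj(exp(4*I*pi/7))]
      = (1/7)[(1) + (exp(-2*I*pi/7)) + (exp(-4*I*pi/7)) + (exp(-6*I*pi/7)) + (exp(6*I*pi/7)) + (exp(4*I*pi/7)) + (exp(2*I*pi/7))] = 0/7 = 0
  <chi_0*chi_4, chi_6> = (1/7)[1*(1)*conj(1) + 1*(exp(-6*I*pi/7))*conj(exp(-2*I*pi/7)) + 1*(exp(2*I*pi/7))*conj(exp(-4*I*pi/7)) + 1*(exp(-4*I*pi/7))*conj(exp(-6*I*pi/7)) + 1*(exp(4*I*pi/7))*conj(exp(6*I*pi/7)) + 1*(exp(-2*I*pi/7))*conj(exp(4*I*pi/7)) + 1*(exp(6*I*pi/7))*conj(exp(2*I*pi/7))]
      = (1/7)[(1) + (exp(-4*I*pi/7)) + (exp(6*I*pi/7)) + (exp(2*I*pi/7)) + (exp(-2*I*pi/7)) + (exp(-6*I*pi/7)) + (exp(4*I*pi/7))] = 0/7 = 0
(Exp terms are combined using exp(i*s)*conj(exp(i*t)) = exp(i*(s-t)), and sums of them are collapsed using the identity that for every m > 1 the m distinct m-th roots of unity sum to 0, e.g. 1 + exp(2*I*pi/3) + exp(-2*I*pi/3) = 0.)
Hence the multiplicities are chi_4: 1. Dimension check: dim(chi_0)*dim(chi_4) = 1*1 = 1 and sum (mult * dim) = 1*1 = 1.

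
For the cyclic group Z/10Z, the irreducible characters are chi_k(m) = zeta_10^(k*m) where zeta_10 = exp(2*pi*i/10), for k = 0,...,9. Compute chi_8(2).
chi_8(2) = zeta_10^16 = exp(-4*I*pi/5)

Proof sketch: chi_8(2) = zeta_10^(8*2) = zeta_10^16. Since zeta_10^10 = 1, this equals zeta_10^6 = exp(2*pi*i*6/10) = exp(-4*I*pi/5).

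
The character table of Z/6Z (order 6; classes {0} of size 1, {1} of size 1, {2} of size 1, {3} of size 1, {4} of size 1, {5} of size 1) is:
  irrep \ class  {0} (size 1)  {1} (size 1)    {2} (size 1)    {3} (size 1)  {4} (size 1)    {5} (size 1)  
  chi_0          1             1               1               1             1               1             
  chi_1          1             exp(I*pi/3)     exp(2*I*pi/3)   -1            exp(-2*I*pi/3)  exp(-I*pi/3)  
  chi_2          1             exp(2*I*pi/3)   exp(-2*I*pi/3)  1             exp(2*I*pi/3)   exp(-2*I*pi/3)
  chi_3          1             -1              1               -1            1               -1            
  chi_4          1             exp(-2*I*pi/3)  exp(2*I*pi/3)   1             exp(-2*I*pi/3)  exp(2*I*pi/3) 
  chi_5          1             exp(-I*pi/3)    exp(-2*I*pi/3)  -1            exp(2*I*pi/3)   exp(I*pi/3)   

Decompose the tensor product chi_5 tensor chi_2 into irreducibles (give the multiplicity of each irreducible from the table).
chi_5 tensor chi_2 = chi_1 (all other irreducibles have multiplicity 0).

Argument: The character of a tensor product is the pointwise product (chi_5 * chi_2)(C) = chi_5(C) * chi_2(C):
  {0}: (1)*(1), {1}: (exp(-I*pi/3))*(exp(2*I*pi/3)), {2}: (exp(-2*I*pi/3))*(exp(-2*I*pi/3)), {3}: (-1)*(1), {4}: (exp(2*I*pi/3))*(exp(2*I*pi/3)), {5}: (exp(I*pi/3))*(exp(-2*I*pi/3))
so (chi_5 * chi_2) takes values
  {0} -> 1, {1} -> exp(I*pi/3), {2} -> exp(2*I*pi/3), {3} -> -1, {4} -> exp(-2*I*pi/3), {5} -> exp(-I*pi/3).
Now take the inner product of this character with each irreducible chi from the table, <chi_5*chi_2, chi> = (1/6) sum_C |C| (chi_5*chi_2)(C) conj(chi(C)):
  <chi_5*chi_2, chi_0> = (1/6)[1*(1)*conj(1) + 1*(exp(I*pi/3))*conj(1) + 1*(exp(2*I*pi/3))*conj(1) + 1*(-1)*conj(1) + 1*(exp(-2*I*pi/3))*conj(1) + 1*(exp(-I*pi/3))*conj(1)]
      = (1/6)[(1) + (exp(I*pi/3)) + (exp(2*I*pi/3)) + (-1) + (exp(-2*I*pi/3)) + (exp(-I*pi/3))] = 0/6 = 0
  <chi_5*chi_2, chi_1> = (1/6)[1*(1)*conj(1) + 1*(exp(I*pi/3))*conj(exp(I*pi/3)) + 1*(exp(2*I*pi/3))*conj(exp(2*I*pi/3)) + 1*(-1)*conj(-1) + 1*(exp(-2*I*pi/3))*conj(exp(-2*I*pi/3)) + 1*(exp(-I*pi/3))*conj(exp(-I*pi/3))]
      = (1/6)[(1) + (1) + (1) + (1) + (1) + (1)] = 6/6 = 1
  <chi_5*chi_2, chi_2> = (1/6)[1*(1)*conj(1) + 1*(exp(I*pi/3))*conj(exp(2*I*pi/3)) + 1*(exp(2*I*pi/3))*conj(exp(-2*I*pi/3)) + 1*(-1)*conj(1) + 1*(exp(-2*I*pi/3))*conj(exp(2*I*pi/3)) + 1*(exp(-I*pi/3))*conj(exp(-2*I*pi/3))]
      = (1/6)[(1) + (exp(-I*pi/3)) + (exp(-2*I*pi/3)) + (-1) + (exp(2*I*pi/3)) + (exp(I*pi/3))] = 0/6 = 0
  <chi_5*chi_2, chi_3> = (1/6)[1*(1)*conj(1) + 1*(exp(I*pi/3))*conj(-1) + 1*(exp(2*I*pi/3))*conj(1) + 1*(-1)*conj(-1) + 1*(exp(-2*I*pi/3))*conj(1) + 1*(exp(-I*pi/3))*conj(-1)]
      = (1/6)[(1) + (-exp(I*pi/3)) + (exp(2*I*pi/3)) + (1) + (exp(-2*I*pi/3)) + (-exp(-I*pi/3))] = 0/6 = 0
  <chi_5*chi_2, chi_4> = (1/6)[1*(1)*conj(1) + 1*(exp(I*pi/3))*conj(exp(-2*I*pi/3)) + 1*(exp(2*I*pi/3))*conj(exp(2*I*pi/3)) + 1*(-1)*conj(1) + 1*(exp(-2*I*pi/3))*conj(exp(-2*I*pi/3)) + 1*(exp(-I*pi/3))*conj(exp(2*I*pi/3))]
      = (1/6)[(1) + (-1) + (1) + (-1) + (1) + (-1)] = 0/6 = 0
  <chi_5*chi_2, chi_5> = (1/6)[1*(1)*conj(1) + 1*(exp(I*pi/3))*conj(exp(-I*pi/3)) + 1*(exp(2*I*pi/3))*conj(exp(-2*I*pi/3)) + 1*(-1)*conj(-1) + 1*(exp(-2*I*pi/3))*conj(exp(2*I*pi/3)) + 1*(exp(-I*pi/3))*conj(exp(I*pi/3))]
      = (1/6)[(1) + (exp(2*I*pi/3)) + (exp(-2*I*pi/3)) + (1) + (exp(2*I*pi/3)) + (exp(-2*I*pi/3))] = 0/6 = 0
(Exp terms are combined using exp(i*s)*conj(exp(i*t)) = exp(i*(s-t)), and sums of them are collapsed using the identity that for every m > 1 the m distinct m-th roots of unity sum to 0, e.g. 1 + exp(2*I*pi/3) + exp(-2*I*pi/3) = 0.)
Hence the multiplicities are chi_1: 1. Dimension check: dim(chi_5)*dim(chi_2) = 1*1 = 1 and sum (mult * dim) = 1*1 = 1.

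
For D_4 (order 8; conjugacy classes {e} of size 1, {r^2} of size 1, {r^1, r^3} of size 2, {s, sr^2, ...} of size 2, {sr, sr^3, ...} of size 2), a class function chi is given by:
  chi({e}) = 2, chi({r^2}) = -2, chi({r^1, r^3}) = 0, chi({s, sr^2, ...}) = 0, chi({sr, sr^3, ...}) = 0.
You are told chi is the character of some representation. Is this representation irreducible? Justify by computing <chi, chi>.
Irreducible: <chi, chi> = 1.

<chi, chi> = (1/|G|) sum_C |C| * |chi(C)|^2 = (1/8)[1*|2|^2 + 1*|-2|^2 + 2*|0|^2 + 2*|0|^2 + 2*|0|^2]
  = (1/8)[(4) + (4) + (0) + (0) + (0)] = 8/8 = 1.
A character is irreducible iff <chi, chi> = 1, so this representation is irreducible.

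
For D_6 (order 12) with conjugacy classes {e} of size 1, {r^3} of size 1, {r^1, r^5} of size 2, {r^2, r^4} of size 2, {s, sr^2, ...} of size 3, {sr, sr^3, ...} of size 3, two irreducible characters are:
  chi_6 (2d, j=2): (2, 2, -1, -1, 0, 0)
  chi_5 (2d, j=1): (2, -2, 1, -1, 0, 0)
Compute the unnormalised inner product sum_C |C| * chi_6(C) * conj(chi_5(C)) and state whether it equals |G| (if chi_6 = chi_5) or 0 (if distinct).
Sum = 0; so <chi_6, chi_5> = 0 (distinct irreducibles are orthogonal).

Working: Compute term by term over conjugacy classes (|C| * chi_6(C) * conj(chi_5(C))):
  1*(2)*conj(2) + 1*(2)*conj(-2) + 2*(-1)*conj(1) + 2*(-1)*conj(-1) + 3*(0)*conj(0) + 3*(0)*conj(0)
  = (4) + (-4) + (-2) + (2) + (0) + (0)
  = 0.
Dividing by |G| = 12 gives 0/12 = 0, matching the row-orthogonality relation <chi_6, chi_5> = [chi_6 = chi_5].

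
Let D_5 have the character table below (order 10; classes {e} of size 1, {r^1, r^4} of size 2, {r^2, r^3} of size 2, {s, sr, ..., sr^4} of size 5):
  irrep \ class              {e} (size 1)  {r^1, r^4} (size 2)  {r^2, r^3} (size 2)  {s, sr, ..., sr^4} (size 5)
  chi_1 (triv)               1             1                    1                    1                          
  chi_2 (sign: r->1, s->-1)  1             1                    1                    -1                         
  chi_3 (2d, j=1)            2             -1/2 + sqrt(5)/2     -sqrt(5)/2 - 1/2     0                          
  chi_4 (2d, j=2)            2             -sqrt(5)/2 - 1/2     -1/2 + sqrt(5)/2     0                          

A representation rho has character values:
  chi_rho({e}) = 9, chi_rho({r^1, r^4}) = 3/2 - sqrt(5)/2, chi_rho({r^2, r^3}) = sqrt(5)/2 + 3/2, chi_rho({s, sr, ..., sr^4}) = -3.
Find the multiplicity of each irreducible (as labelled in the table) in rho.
Multiplicities: chi_1: 0, chi_2: 3, chi_3: 1, chi_4: 2.

Derivation: Use <chi_rho, chi> = (1/|G|) sum_C |C| * chi_rho(C) * conj(chi(C)) with |G| = 10 for each irreducible chi in the table:
  <chi_rho, chi_1> = (1/10)[1*(9)*conj(1) + 2*(3/2 - sqrt(5)/2)*conj(1) + 2*(sqrt(5)/2 + 3/2)*conj(1) + 5*(-3)*conj(1)]
      = (1/10)[(9) + (3 - sqrt(5)) + (sqrt(5) + 3) + (-15)] = 0/10 = 0
  <chi_rho, chi_2> = (1/10)[1*(9)*conj(1) + 2*(3/2 - sqrt(5)/2)*conj(1) + 2*(sqrt(5)/2 + 3/2)*conj(1) + 5*(-3)*conj(-1)]
      = (1/10)[(9) + (3 - sqrt(5)) + (sqrt(5) + 3) + (15)] = 30/10 = 3
  <chi_rho, chi_3> = (1/10)[1*(9)*conj(2) + 2*(3/2 - sqrt(5)/2)*conj(-1/2 + sqrt(5)/2) + 2*(sqrt(5)/2 + 3/2)*conj(-sqrt(5)/2 - 1/2) + 5*(-3)*conj(0)]
      = (1/10)[(18) + (-4 + 2*sqrt(5)) + (-2*sqrt(5) - 4) + (0)] = 10/10 = 1
  <chi_rho, chi_4> = (1/10)[1*(9)*conj(2) + 2*(3/2 - sqrt(5)/2)*conj(-sqrt(5)/2 - 1/2) + 2*(sqrt(5)/2 + 3/2)*conj(-1/2 + sqrt(5)/2) + 5*(-3)*conj(0)]
      = (1/10)[(18) + (1 - sqrt(5)) + (1 + sqrt(5)) + (0)] = 20/10 = 2
Dimension check: dim(rho) = sum (mult * dim) = 0*1 + 3*1 + 1*2 + 2*2 = 9 = chi_rho(e) = 9.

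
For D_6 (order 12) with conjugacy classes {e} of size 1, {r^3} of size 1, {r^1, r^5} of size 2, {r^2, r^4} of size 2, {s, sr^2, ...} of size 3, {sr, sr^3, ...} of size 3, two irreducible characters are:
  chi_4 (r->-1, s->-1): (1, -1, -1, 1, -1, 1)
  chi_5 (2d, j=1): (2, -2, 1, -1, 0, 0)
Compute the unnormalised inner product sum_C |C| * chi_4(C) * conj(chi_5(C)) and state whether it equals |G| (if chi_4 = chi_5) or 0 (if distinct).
Sum = 0; so <chi_4, chi_5> = 0 (distinct irreducibles are orthogonal).

Argument: Compute term by term over conjugacy classes (|C| * chi_4(C) * conj(chi_5(C))):
  1*(1)*conj(2) + 1*(-1)*conj(-2) + 2*(-1)*conj(1) + 2*(1)*conj(-1) + 3*(-1)*conj(0) + 3*(1)*conj(0)
  = (2) + (2) + (-2) + (-2) + (0) + (0)
  = 0.
Dividing by |G| = 12 gives 0/12 = 0, matching the row-orthogonality relation <chi_4, chi_5> = [chi_4 = chi_5].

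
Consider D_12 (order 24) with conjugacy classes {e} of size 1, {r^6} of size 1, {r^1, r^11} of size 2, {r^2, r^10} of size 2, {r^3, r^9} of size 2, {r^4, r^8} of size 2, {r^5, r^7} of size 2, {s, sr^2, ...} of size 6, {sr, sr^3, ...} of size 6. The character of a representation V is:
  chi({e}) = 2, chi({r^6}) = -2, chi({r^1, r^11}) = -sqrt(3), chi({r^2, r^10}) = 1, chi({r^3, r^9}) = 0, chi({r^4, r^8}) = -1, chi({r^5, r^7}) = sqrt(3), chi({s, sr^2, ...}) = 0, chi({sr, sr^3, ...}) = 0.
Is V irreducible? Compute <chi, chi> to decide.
Irreducible: <chi, chi> = 1.

Derivation: <chi, chi> = (1/|G|) sum_C |C| * |chi(C)|^2 = (1/24)[1*|2|^2 + 1*|-2|^2 + 2*|-sqrt(3)|^2 + 2*|1|^2 + 2*|0|^2 + 2*|-1|^2 + 2*|sqrt(3)|^2 + 6*|0|^2 + 6*|0|^2]
  = (1/24)[(4) + (4) + (6) + (2) + (0) + (2) + (6) + (0) + (0)] = 24/24 = 1.
A character is irreducible iff <chi, chi> = 1, so this representation is irreducible.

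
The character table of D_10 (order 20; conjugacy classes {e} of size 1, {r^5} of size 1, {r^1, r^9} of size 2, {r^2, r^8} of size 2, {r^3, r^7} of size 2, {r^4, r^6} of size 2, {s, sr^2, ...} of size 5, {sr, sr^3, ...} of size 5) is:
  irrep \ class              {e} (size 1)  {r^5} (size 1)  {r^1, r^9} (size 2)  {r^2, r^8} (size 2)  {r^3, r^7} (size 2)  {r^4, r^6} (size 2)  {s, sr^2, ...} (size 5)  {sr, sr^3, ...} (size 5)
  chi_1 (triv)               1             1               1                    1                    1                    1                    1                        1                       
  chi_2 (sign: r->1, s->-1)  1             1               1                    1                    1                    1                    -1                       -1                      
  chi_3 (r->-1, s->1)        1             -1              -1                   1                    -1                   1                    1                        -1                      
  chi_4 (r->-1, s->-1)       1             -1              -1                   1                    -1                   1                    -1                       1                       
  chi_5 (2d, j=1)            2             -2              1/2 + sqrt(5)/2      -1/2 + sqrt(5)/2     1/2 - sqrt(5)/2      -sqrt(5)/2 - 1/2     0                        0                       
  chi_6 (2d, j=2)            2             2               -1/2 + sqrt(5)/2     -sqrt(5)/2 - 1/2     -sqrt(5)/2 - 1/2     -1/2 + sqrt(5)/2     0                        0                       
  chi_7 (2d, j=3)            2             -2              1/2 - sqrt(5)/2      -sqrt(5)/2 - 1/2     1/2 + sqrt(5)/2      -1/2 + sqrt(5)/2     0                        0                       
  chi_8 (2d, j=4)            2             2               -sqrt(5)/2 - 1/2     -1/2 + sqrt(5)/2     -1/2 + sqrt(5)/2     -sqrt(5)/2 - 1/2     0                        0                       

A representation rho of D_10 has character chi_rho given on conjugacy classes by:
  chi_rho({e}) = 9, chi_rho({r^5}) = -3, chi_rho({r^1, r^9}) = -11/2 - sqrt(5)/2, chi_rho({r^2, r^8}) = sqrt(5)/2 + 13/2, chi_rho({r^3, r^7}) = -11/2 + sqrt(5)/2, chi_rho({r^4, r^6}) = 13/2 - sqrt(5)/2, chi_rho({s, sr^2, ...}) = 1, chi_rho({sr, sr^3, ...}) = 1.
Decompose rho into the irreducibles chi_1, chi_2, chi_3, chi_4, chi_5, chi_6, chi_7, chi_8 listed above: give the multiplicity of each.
Multiplicities: chi_1: 1, chi_2: 0, chi_3: 3, chi_4: 3, chi_5: 0, chi_6: 0, chi_7: 0, chi_8: 1.

Argument: Use <chi_rho, chi> = (1/|G|) sum_C |C| * chi_rho(C) * conj(chi(C)) with |G| = 20 for each irreducible chi in the table:
  <chi_rho, chi_1> = (1/20)[1*(9)*conj(1) + 1*(-3)*conj(1) + 2*(-11/2 - sqrt(5)/2)*conj(1) + 2*(sqrt(5)/2 + 13/2)*conj(1) + 2*(-11/2 + sqrt(5)/2)*conj(1) + 2*(13/2 - sqrt(5)/2)*conj(1) + 5*(1)*conj(1) + 5*(1)*conj(1)]
      = (1/20)[(9) + (-3) + (-11 - sqrt(5)) + (sqrt(5) + 13) + (-11 + sqrt(5)) + (13 - sqrt(5)) + (5) + (5)] = 20/20 = 1
  <chi_rho, chi_2> = (1/20)[1*(9)*conj(1) + 1*(-3)*conj(1) + 2*(-11/2 - sqrt(5)/2)*conj(1) + 2*(sqrt(5)/2 + 13/2)*conj(1) + 2*(-11/2 + sqrt(5)/2)*conj(1) + 2*(13/2 - sqrt(5)/2)*conj(1) + 5*(1)*conj(-1) + 5*(1)*conj(-1)]
      = (1/20)[(9) + (-3) + (-11 - sqrt(5)) + (sqrt(5) + 13) + (-11 + sqrt(5)) + (13 - sqrt(5)) + (-5) + (-5)] = 0/20 = 0
  <chi_rho, chi_3> = (1/20)[1*(9)*conj(1) + 1*(-3)*conj(-1) + 2*(-11/2 - sqrt(5)/2)*conj(-1) + 2*(sqrt(5)/2 + 13/2)*conj(1) + 2*(-11/2 + sqrt(5)/2)*conj(-1) + 2*(13/2 - sqrt(5)/2)*conj(1) + 5*(1)*conj(1) + 5*(1)*conj(-1)]
      = (1/20)[(9) + (3) + (sqrt(5) + 11) + (sqrt(5) + 13) + (11 - sqrt(5)) + (13 - sqrt(5)) + (5) + (-5)] = 60/20 = 3
  <chi_rho, chi_4> = (1/20)[1*(9)*conj(1) + 1*(-3)*conj(-1) + 2*(-11/2 - sqrt(5)/2)*conj(-1) + 2*(sqrt(5)/2 + 13/2)*conj(1) + 2*(-11/2 + sqrt(5)/2)*conj(-1) + 2*(13/2 - sqrt(5)/2)*conj(1) + 5*(1)*conj(-1) + 5*(1)*conj(1)]
      = (1/20)[(9) + (3) + (sqrt(5) + 11) + (sqrt(5) + 13) + (11 - sqrt(5)) + (13 - sqrt(5)) + (-5) + (5)] = 60/20 = 3
  <chi_rho, chi_5> = (1/20)[1*(9)*conj(2) + 1*(-3)*conj(-2) + 2*(-11/2 - sqrt(5)/2)*conj(1/2 + sqrt(5)/2) + 2*(sqrt(5)/2 + 13/2)*conj(-1/2 + sqrt(5)/2) + 2*(-11/2 + sqrt(5)/2)*conj(1/2 - sqrt(5)/2) + 2*(13/2 - sqrt(5)/2)*conj(-sqrt(5)/2 - 1/2) + 5*(1)*conj(0) + 5*(1)*conj(0)]
      = (1/20)[(18) + (6) + (-6*sqrt(5) - 8) + (-4 + 6*sqrt(5)) + (-8 + 6*sqrt(5)) + (-6*sqrt(5) - 4) + (0) + (0)] = 0/20 = 0
  <chi_rho, chi_6> = (1/20)[1*(9)*conj(2) + 1*(-3)*conj(2) + 2*(-11/2 - sqrt(5)/2)*conj(-1/2 + sqrt(5)/2) + 2*(sqrt(5)/2 + 13/2)*conj(-sqrt(5)/2 - 1/2) + 2*(-11/2 + sqrt(5)/2)*conj(-sqrt(5)/2 - 1/2) + 2*(13/2 - sqrt(5)/2)*conj(-1/2 + sqrt(5)/2) + 5*(1)*conj(0) + 5*(1)*conj(0)]
      = (1/20)[(18) + (-6) + (3 - 5*sqrt(5)) + (-7*sqrt(5) - 9) + (3 + 5*sqrt(5)) + (-9 + 7*sqrt(5)) + (0) + (0)] = 0/20 = 0
  <chi_rho, chi_7> = (1/20)[1*(9)*conj(2) + 1*(-3)*conj(-2) + 2*(-11/2 - sqrt(5)/2)*conj(1/2 - sqrt(5)/2) + 2*(sqrt(5)/2 + 13/2)*conj(-sqrt(5)/2 - 1/2) + 2*(-11/2 + sqrt(5)/2)*conj(1/2 + sqrt(5)/2) + 2*(13/2 - sqrt(5)/2)*conj(-1/2 + sqrt(5)/2) + 5*(1)*conj(0) + 5*(1)*conj(0)]
      = (1/20)[(18) + (6) + (-3 + 5*sqrt(5)) + (-7*sqrt(5) - 9) + (-5*sqrt(5) - 3) + (-9 + 7*sqrt(5)) + (0) + (0)] = 0/20 = 0
  <chi_rho, chi_8> = (1/20)[1*(9)*conj(2) + 1*(-3)*conj(2) + 2*(-11/2 - sqrt(5)/2)*conj(-sqrt(5)/2 - 1/2) + 2*(sqrt(5)/2 + 13/2)*conj(-1/2 + sqrt(5)/2) + 2*(-11/2 + sqrt(5)/2)*conj(-1/2 + sqrt(5)/2) + 2*(13/2 - sqrt(5)/2)*conj(-sqrt(5)/2 - 1/2) + 5*(1)*conj(0) + 5*(1)*conj(0)]
      = (1/20)[(18) + (-6) + (8 + 6*sqrt(5)) + (-4 + 6*sqrt(5)) + (8 - 6*sqrt(5)) + (-6*sqrt(5) - 4) + (0) + (0)] = 20/20 = 1
Dimension check: dim(rho) = sum (mult * dim) = 1*1 + 0*1 + 3*1 + 3*1 + 0*2 + 0*2 + 0*2 + 1*2 = 9 = chi_rho(e) = 9.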